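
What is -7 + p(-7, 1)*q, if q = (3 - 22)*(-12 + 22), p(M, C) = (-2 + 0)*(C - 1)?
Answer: -7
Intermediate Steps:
p(M, C) = 2 - 2*C (p(M, C) = -2*(-1 + C) = 2 - 2*C)
q = -190 (q = -19*10 = -190)
-7 + p(-7, 1)*q = -7 + (2 - 2*1)*(-190) = -7 + (2 - 2)*(-190) = -7 + 0*(-190) = -7 + 0 = -7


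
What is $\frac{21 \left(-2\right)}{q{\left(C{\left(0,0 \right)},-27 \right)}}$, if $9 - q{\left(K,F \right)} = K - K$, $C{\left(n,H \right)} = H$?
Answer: $- \frac{14}{3} \approx -4.6667$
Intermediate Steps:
$q{\left(K,F \right)} = 9$ ($q{\left(K,F \right)} = 9 - \left(K - K\right) = 9 - 0 = 9 + 0 = 9$)
$\frac{21 \left(-2\right)}{q{\left(C{\left(0,0 \right)},-27 \right)}} = \frac{21 \left(-2\right)}{9} = \left(-42\right) \frac{1}{9} = - \frac{14}{3}$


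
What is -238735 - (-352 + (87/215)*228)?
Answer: -51272181/215 ≈ -2.3848e+5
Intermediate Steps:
-238735 - (-352 + (87/215)*228) = -238735 - (-352 + 19836/215) = -238735 - 1*(-55844/215) = -238735 + 55844/215 = -51272181/215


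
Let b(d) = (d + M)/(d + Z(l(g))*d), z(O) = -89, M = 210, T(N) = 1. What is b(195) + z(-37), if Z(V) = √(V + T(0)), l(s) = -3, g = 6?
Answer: (-89*√2 + 1130*I/13)/(√2 - I) ≈ -88.308 - 0.97907*I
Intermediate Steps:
Z(V) = √(1 + V) (Z(V) = √(V + 1) = √(1 + V))
b(d) = (210 + d)/(d + I*d*√2) (b(d) = (d + 210)/(d + √(1 - 3)*d) = (210 + d)/(d + √(-2)*d) = (210 + d)/(d + (I*√2)*d) = (210 + d)/(d + I*d*√2))
b(195) + z(-37) = (210 + 195)/(195*(1 + I*√2)) - 89 = (1/195)*405/(1 + I*√2) - 89 = 27/(13*(1 + I*√2)) - 89 = -89 + 27/(13*(1 + I*√2))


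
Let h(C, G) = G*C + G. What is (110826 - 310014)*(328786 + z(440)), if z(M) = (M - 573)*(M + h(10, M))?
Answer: 74387555352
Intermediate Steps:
h(C, G) = G + C*G (h(C, G) = C*G + G = G + C*G)
z(M) = 12*M*(-573 + M) (z(M) = (M - 573)*(M + M*(1 + 10)) = (-573 + M)*(M + M*11) = (-573 + M)*(M + 11*M) = (-573 + M)*(12*M) = 12*M*(-573 + M))
(110826 - 310014)*(328786 + z(440)) = (110826 - 310014)*(328786 + 12*440*(-573 + 440)) = -199188*(328786 + 12*440*(-133)) = -199188*(328786 - 702240) = -199188*(-373454) = 74387555352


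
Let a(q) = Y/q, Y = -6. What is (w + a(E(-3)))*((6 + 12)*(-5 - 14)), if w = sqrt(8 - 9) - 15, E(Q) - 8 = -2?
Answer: 5472 - 342*I ≈ 5472.0 - 342.0*I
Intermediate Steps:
E(Q) = 6 (E(Q) = 8 - 2 = 6)
a(q) = -6/q
w = -15 + I (w = sqrt(-1) - 15 = I - 15 = -15 + I ≈ -15.0 + 1.0*I)
(w + a(E(-3)))*((6 + 12)*(-5 - 14)) = ((-15 + I) - 6/6)*((6 + 12)*(-5 - 14)) = ((-15 + I) - 6*1/6)*(18*(-19)) = ((-15 + I) - 1)*(-342) = (-16 + I)*(-342) = 5472 - 342*I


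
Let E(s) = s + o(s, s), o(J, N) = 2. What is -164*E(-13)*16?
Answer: 28864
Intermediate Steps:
E(s) = 2 + s (E(s) = s + 2 = 2 + s)
-164*E(-13)*16 = -164*(2 - 13)*16 = -164*(-11)*16 = 1804*16 = 28864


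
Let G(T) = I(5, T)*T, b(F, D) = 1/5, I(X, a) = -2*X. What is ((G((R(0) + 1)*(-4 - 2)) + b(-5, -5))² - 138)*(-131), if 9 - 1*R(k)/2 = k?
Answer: -4257231581/25 ≈ -1.7029e+8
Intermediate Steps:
R(k) = 18 - 2*k
b(F, D) = ⅕
G(T) = -10*T (G(T) = (-2*5)*T = -10*T)
((G((R(0) + 1)*(-4 - 2)) + b(-5, -5))² - 138)*(-131) = ((-10*((18 - 2*0) + 1)*(-4 - 2) + ⅕)² - 138)*(-131) = ((-10*((18 + 0) + 1)*(-6) + ⅕)² - 138)*(-131) = ((-10*(18 + 1)*(-6) + ⅕)² - 138)*(-131) = ((-190*(-6) + ⅕)² - 138)*(-131) = ((-10*(-114) + ⅕)² - 138)*(-131) = ((1140 + ⅕)² - 138)*(-131) = ((5701/5)² - 138)*(-131) = (32501401/25 - 138)*(-131) = (32497951/25)*(-131) = -4257231581/25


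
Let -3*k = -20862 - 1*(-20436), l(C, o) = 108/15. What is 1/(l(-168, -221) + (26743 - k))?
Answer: 5/133041 ≈ 3.7582e-5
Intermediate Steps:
l(C, o) = 36/5 (l(C, o) = 108*(1/15) = 36/5)
k = 142 (k = -(-20862 - 1*(-20436))/3 = -(-20862 + 20436)/3 = -1/3*(-426) = 142)
1/(l(-168, -221) + (26743 - k)) = 1/(36/5 + (26743 - 1*142)) = 1/(36/5 + (26743 - 142)) = 1/(36/5 + 26601) = 1/(133041/5) = 5/133041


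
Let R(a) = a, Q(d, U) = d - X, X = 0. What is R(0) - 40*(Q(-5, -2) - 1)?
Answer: 240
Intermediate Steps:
Q(d, U) = d (Q(d, U) = d - 1*0 = d + 0 = d)
R(0) - 40*(Q(-5, -2) - 1) = 0 - 40*(-5 - 1) = 0 - 40*(-6) = 0 + 240 = 240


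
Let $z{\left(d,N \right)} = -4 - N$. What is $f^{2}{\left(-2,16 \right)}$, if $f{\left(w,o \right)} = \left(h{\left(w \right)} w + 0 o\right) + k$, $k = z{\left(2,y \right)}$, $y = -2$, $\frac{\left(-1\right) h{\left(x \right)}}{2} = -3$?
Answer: $196$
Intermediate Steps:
$h{\left(x \right)} = 6$ ($h{\left(x \right)} = \left(-2\right) \left(-3\right) = 6$)
$k = -2$ ($k = -4 - -2 = -4 + 2 = -2$)
$f{\left(w,o \right)} = -2 + 6 w$ ($f{\left(w,o \right)} = \left(6 w + 0 o\right) - 2 = \left(6 w + 0\right) - 2 = 6 w - 2 = -2 + 6 w$)
$f^{2}{\left(-2,16 \right)} = \left(-2 + 6 \left(-2\right)\right)^{2} = \left(-2 - 12\right)^{2} = \left(-14\right)^{2} = 196$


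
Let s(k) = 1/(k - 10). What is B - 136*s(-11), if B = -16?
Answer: -200/21 ≈ -9.5238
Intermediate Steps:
s(k) = 1/(-10 + k)
B - 136*s(-11) = -16 - 136/(-10 - 11) = -16 - 136/(-21) = -16 - 136*(-1/21) = -16 + 136/21 = -200/21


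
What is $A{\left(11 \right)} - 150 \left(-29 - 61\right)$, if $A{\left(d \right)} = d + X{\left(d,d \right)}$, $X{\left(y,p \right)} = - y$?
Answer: $13500$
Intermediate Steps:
$A{\left(d \right)} = 0$ ($A{\left(d \right)} = d - d = 0$)
$A{\left(11 \right)} - 150 \left(-29 - 61\right) = 0 - 150 \left(-29 - 61\right) = 0 - -13500 = 0 + 13500 = 13500$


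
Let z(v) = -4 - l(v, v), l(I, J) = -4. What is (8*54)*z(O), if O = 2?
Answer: 0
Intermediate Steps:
z(v) = 0 (z(v) = -4 - 1*(-4) = -4 + 4 = 0)
(8*54)*z(O) = (8*54)*0 = 432*0 = 0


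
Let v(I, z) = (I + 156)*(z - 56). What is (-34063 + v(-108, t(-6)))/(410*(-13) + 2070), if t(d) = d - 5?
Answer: 37279/3260 ≈ 11.435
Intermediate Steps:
t(d) = -5 + d
v(I, z) = (-56 + z)*(156 + I) (v(I, z) = (156 + I)*(-56 + z) = (-56 + z)*(156 + I))
(-34063 + v(-108, t(-6)))/(410*(-13) + 2070) = (-34063 + (-8736 - 56*(-108) + 156*(-5 - 6) - 108*(-5 - 6)))/(410*(-13) + 2070) = (-34063 + (-8736 + 6048 + 156*(-11) - 108*(-11)))/(-5330 + 2070) = (-34063 + (-8736 + 6048 - 1716 + 1188))/(-3260) = (-34063 - 3216)*(-1/3260) = -37279*(-1/3260) = 37279/3260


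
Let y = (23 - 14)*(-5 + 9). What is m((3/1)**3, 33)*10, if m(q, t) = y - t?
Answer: 30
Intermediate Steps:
y = 36 (y = 9*4 = 36)
m(q, t) = 36 - t
m((3/1)**3, 33)*10 = (36 - 1*33)*10 = (36 - 33)*10 = 3*10 = 30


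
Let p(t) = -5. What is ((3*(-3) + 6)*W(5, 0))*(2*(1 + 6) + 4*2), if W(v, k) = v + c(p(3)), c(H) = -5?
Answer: 0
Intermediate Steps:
W(v, k) = -5 + v (W(v, k) = v - 5 = -5 + v)
((3*(-3) + 6)*W(5, 0))*(2*(1 + 6) + 4*2) = ((3*(-3) + 6)*(-5 + 5))*(2*(1 + 6) + 4*2) = ((-9 + 6)*0)*(2*7 + 8) = (-3*0)*(14 + 8) = 0*22 = 0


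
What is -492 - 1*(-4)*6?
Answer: -468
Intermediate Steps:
-492 - 1*(-4)*6 = -492 + 4*6 = -492 + 24 = -468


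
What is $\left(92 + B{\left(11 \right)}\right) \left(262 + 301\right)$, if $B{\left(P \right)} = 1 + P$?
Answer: $58552$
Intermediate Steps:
$\left(92 + B{\left(11 \right)}\right) \left(262 + 301\right) = \left(92 + \left(1 + 11\right)\right) \left(262 + 301\right) = \left(92 + 12\right) 563 = 104 \cdot 563 = 58552$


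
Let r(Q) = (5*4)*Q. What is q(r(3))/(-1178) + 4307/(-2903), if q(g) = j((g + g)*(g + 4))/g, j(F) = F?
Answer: -2722615/1709867 ≈ -1.5923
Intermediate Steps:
r(Q) = 20*Q
q(g) = 8 + 2*g (q(g) = ((g + g)*(g + 4))/g = ((2*g)*(4 + g))/g = (2*g*(4 + g))/g = 8 + 2*g)
q(r(3))/(-1178) + 4307/(-2903) = (8 + 2*(20*3))/(-1178) + 4307/(-2903) = (8 + 2*60)*(-1/1178) + 4307*(-1/2903) = (8 + 120)*(-1/1178) - 4307/2903 = 128*(-1/1178) - 4307/2903 = -64/589 - 4307/2903 = -2722615/1709867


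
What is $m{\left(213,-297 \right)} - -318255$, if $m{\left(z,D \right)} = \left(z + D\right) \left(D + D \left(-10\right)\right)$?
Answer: $93723$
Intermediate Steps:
$m{\left(z,D \right)} = - 9 D \left(D + z\right)$ ($m{\left(z,D \right)} = \left(D + z\right) \left(D - 10 D\right) = \left(D + z\right) \left(- 9 D\right) = - 9 D \left(D + z\right)$)
$m{\left(213,-297 \right)} - -318255 = \left(-9\right) \left(-297\right) \left(-297 + 213\right) - -318255 = \left(-9\right) \left(-297\right) \left(-84\right) + 318255 = -224532 + 318255 = 93723$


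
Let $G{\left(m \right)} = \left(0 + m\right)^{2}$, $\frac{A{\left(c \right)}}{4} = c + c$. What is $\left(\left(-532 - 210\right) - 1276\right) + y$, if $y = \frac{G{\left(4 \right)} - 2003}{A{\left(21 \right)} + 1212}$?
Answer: $- \frac{2786827}{1380} \approx -2019.4$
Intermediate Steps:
$A{\left(c \right)} = 8 c$ ($A{\left(c \right)} = 4 \left(c + c\right) = 4 \cdot 2 c = 8 c$)
$G{\left(m \right)} = m^{2}$
$y = - \frac{1987}{1380}$ ($y = \frac{4^{2} - 2003}{8 \cdot 21 + 1212} = \frac{16 - 2003}{168 + 1212} = - \frac{1987}{1380} \approx -1.4399$)
$\left(\left(-532 - 210\right) - 1276\right) + y = \left(\left(-532 - 210\right) - 1276\right) - \frac{1987}{1380} = \left(-742 - 1276\right) - \frac{1987}{1380} = -2018 - \frac{1987}{1380} = - \frac{2786827}{1380}$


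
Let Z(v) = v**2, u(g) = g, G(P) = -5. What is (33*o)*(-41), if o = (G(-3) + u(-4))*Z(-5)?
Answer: 304425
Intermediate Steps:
o = -225 (o = (-5 - 4)*(-5)**2 = -9*25 = -225)
(33*o)*(-41) = (33*(-225))*(-41) = -7425*(-41) = 304425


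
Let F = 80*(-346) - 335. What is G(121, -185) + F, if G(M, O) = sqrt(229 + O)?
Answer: -28015 + 2*sqrt(11) ≈ -28008.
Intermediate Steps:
F = -28015 (F = -27680 - 335 = -28015)
G(121, -185) + F = sqrt(229 - 185) - 28015 = sqrt(44) - 28015 = 2*sqrt(11) - 28015 = -28015 + 2*sqrt(11)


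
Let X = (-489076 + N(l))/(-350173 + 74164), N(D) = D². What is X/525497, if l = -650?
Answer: 22192/48347300491 ≈ 4.5901e-7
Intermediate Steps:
X = 22192/92003 (X = (-489076 + (-650)²)/(-350173 + 74164) = (-489076 + 422500)/(-276009) = -66576*(-1/276009) = 22192/92003 ≈ 0.24121)
X/525497 = (22192/92003)/525497 = (22192/92003)*(1/525497) = 22192/48347300491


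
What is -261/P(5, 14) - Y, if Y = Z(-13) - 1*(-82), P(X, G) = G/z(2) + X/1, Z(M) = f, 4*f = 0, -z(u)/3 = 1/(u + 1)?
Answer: -53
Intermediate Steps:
z(u) = -3/(1 + u) (z(u) = -3/(u + 1) = -3/(1 + u))
f = 0 (f = (¼)*0 = 0)
Z(M) = 0
P(X, G) = X - G (P(X, G) = G/((-3/(1 + 2))) + X/1 = G/((-3/3)) + X*1 = G/((-3*⅓)) + X = G/(-1) + X = G*(-1) + X = -G + X = X - G)
Y = 82 (Y = 0 - 1*(-82) = 0 + 82 = 82)
-261/P(5, 14) - Y = -261/(5 - 1*14) - 1*82 = -261/(5 - 14) - 82 = -261/(-9) - 82 = -261*(-⅑) - 82 = 29 - 82 = -53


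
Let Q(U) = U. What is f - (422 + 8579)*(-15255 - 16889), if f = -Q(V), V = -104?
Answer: 289328248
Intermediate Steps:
f = 104 (f = -1*(-104) = 104)
f - (422 + 8579)*(-15255 - 16889) = 104 - (422 + 8579)*(-15255 - 16889) = 104 - 9001*(-32144) = 104 - 1*(-289328144) = 104 + 289328144 = 289328248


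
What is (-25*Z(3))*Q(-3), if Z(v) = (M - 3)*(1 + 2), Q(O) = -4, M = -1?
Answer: -1200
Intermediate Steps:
Z(v) = -12 (Z(v) = (-1 - 3)*(1 + 2) = -4*3 = -12)
(-25*Z(3))*Q(-3) = -25*(-12)*(-4) = 300*(-4) = -1200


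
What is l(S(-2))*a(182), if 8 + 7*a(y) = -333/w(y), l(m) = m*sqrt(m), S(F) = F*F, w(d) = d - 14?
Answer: -559/49 ≈ -11.408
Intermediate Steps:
w(d) = -14 + d
S(F) = F**2
l(m) = m**(3/2)
a(y) = -8/7 - 333/(7*(-14 + y)) (a(y) = -8/7 + (-333/(-14 + y))/7 = -8/7 - 333/(7*(-14 + y)))
l(S(-2))*a(182) = ((-2)**2)**(3/2)*((-221 - 8*182)/(7*(-14 + 182))) = 4**(3/2)*((1/7)*(-221 - 1456)/168) = 8*((1/7)*(1/168)*(-1677)) = 8*(-559/392) = -559/49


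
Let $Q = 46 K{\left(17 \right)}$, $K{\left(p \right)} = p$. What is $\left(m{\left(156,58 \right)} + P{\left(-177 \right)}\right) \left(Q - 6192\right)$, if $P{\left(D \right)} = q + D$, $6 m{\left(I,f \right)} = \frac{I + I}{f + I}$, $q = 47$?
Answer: $\frac{75112440}{107} \approx 7.0199 \cdot 10^{5}$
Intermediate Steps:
$m{\left(I,f \right)} = \frac{I}{3 \left(I + f\right)}$ ($m{\left(I,f \right)} = \frac{\left(I + I\right) \frac{1}{f + I}}{6} = \frac{2 I \frac{1}{I + f}}{6} = \frac{I}{3 \left(I + f\right)}$)
$Q = 782$ ($Q = 46 \cdot 17 = 782$)
$P{\left(D \right)} = 47 + D$
$\left(m{\left(156,58 \right)} + P{\left(-177 \right)}\right) \left(Q - 6192\right) = \left(\frac{1}{3} \cdot 156 \frac{1}{156 + 58} + \left(47 - 177\right)\right) \left(782 - 6192\right) = \left(\frac{1}{3} \cdot 156 \cdot \frac{1}{214} - 130\right) \left(-5410\right) = \left(\frac{26}{107} - 130\right) \left(-5410\right) = \left(- \frac{13884}{107}\right) \left(-5410\right) = \frac{75112440}{107}$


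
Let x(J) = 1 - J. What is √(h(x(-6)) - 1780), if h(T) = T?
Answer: 3*I*√197 ≈ 42.107*I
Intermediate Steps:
√(h(x(-6)) - 1780) = √((1 - 1*(-6)) - 1780) = √((1 + 6) - 1780) = √(7 - 1780) = √(-1773) = 3*I*√197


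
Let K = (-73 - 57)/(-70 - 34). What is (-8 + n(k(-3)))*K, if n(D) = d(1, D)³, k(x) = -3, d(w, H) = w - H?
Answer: 70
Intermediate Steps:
K = 5/4 (K = -130/(-104) = -130*(-1/104) = 5/4 ≈ 1.2500)
n(D) = (1 - D)³
(-8 + n(k(-3)))*K = (-8 - (-1 - 3)³)*(5/4) = (-8 - 1*(-4)³)*(5/4) = (-8 - 1*(-64))*(5/4) = (-8 + 64)*(5/4) = 56*(5/4) = 70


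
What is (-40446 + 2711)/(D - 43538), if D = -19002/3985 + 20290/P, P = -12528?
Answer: 941942579400/1086956753873 ≈ 0.86659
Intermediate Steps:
D = -159456353/24962040 (D = -19002/3985 + 20290/(-12528) = -19002*1/3985 + 20290*(-1/12528) = -19002/3985 - 10145/6264 = -159456353/24962040 ≈ -6.3880)
(-40446 + 2711)/(D - 43538) = (-40446 + 2711)/(-159456353/24962040 - 43538) = -37735/(-1086956753873/24962040) = -37735*(-24962040/1086956753873) = 941942579400/1086956753873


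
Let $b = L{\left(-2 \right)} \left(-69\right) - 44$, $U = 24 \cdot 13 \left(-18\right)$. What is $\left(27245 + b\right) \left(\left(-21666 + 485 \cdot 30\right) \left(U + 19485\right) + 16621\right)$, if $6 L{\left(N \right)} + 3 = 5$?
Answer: $-2681794123574$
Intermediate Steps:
$L{\left(N \right)} = \frac{1}{3}$ ($L{\left(N \right)} = - \frac{1}{2} + \frac{1}{6} \cdot 5 = - \frac{1}{2} + \frac{5}{6} = \frac{1}{3}$)
$U = -5616$ ($U = 312 \left(-18\right) = -5616$)
$b = -67$ ($b = \frac{1}{3} \left(-69\right) - 44 = -23 - 44 = -67$)
$\left(27245 + b\right) \left(\left(-21666 + 485 \cdot 30\right) \left(U + 19485\right) + 16621\right) = \left(27245 - 67\right) \left(\left(-21666 + 485 \cdot 30\right) \left(-5616 + 19485\right) + 16621\right) = 27178 \left(\left(-21666 + 14550\right) 13869 + 16621\right) = 27178 \left(\left(-7116\right) 13869 + 16621\right) = 27178 \left(-98691804 + 16621\right) = 27178 \left(-98675183\right) = -2681794123574$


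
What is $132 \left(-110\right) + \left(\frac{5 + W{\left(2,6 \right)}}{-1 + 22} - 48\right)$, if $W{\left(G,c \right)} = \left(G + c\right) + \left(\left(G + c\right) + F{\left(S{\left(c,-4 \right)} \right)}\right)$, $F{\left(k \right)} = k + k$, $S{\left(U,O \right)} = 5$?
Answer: $- \frac{305897}{21} \approx -14567.0$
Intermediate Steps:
$F{\left(k \right)} = 2 k$
$W{\left(G,c \right)} = 10 + 2 G + 2 c$ ($W{\left(G,c \right)} = \left(G + c\right) + \left(\left(G + c\right) + 2 \cdot 5\right) = \left(G + c\right) + \left(\left(G + c\right) + 10\right) = \left(G + c\right) + \left(10 + G + c\right) = 10 + 2 G + 2 c$)
$132 \left(-110\right) + \left(\frac{5 + W{\left(2,6 \right)}}{-1 + 22} - 48\right) = 132 \left(-110\right) - \left(48 - \frac{5 + \left(10 + 2 \cdot 2 + 2 \cdot 6\right)}{-1 + 22}\right) = -14520 - \left(48 - \frac{5 + \left(10 + 4 + 12\right)}{21}\right) = -14520 - \left(48 - \left(5 + 26\right) \frac{1}{21}\right) = -14520 + \left(31 \cdot \frac{1}{21} - 48\right) = -14520 + \left(\frac{31}{21} - 48\right) = -14520 - \frac{977}{21} = - \frac{305897}{21}$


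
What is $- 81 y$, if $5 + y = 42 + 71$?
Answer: $-8748$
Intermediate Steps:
$y = 108$ ($y = -5 + \left(42 + 71\right) = -5 + 113 = 108$)
$- 81 y = \left(-81\right) 108 = -8748$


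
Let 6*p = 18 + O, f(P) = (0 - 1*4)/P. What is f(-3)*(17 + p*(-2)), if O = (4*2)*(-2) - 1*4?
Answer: 212/9 ≈ 23.556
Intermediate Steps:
f(P) = -4/P (f(P) = (0 - 4)/P = -4/P)
O = -20 (O = 8*(-2) - 4 = -16 - 4 = -20)
p = -1/3 (p = (18 - 20)/6 = (1/6)*(-2) = -1/3 ≈ -0.33333)
f(-3)*(17 + p*(-2)) = (-4/(-3))*(17 - 1/3*(-2)) = (-4*(-1/3))*(17 + 2/3) = (4/3)*(53/3) = 212/9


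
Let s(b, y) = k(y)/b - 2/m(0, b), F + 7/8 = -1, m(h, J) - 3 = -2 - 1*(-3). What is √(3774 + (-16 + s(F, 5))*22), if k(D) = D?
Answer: √30171/3 ≈ 57.899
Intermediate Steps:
m(h, J) = 4 (m(h, J) = 3 + (-2 - 1*(-3)) = 3 + (-2 + 3) = 3 + 1 = 4)
F = -15/8 (F = -7/8 - 1 = -15/8 ≈ -1.8750)
s(b, y) = -½ + y/b (s(b, y) = y/b - 2/4 = y/b - 2*¼ = y/b - ½ = -½ + y/b)
√(3774 + (-16 + s(F, 5))*22) = √(3774 + (-16 + (5 - ½*(-15/8))/(-15/8))*22) = √(3774 + (-16 - 8*(5 + 15/16)/15)*22) = √(3774 + (-16 - 8/15*95/16)*22) = √(3774 + (-16 - 19/6)*22) = √(3774 - 115/6*22) = √(3774 - 1265/3) = √(10057/3) = √30171/3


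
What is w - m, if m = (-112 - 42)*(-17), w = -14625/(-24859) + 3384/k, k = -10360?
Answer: -84271292272/32192405 ≈ -2617.7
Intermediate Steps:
w = 8424018/32192405 (w = -14625/(-24859) + 3384/(-10360) = -14625*(-1/24859) + 3384*(-1/10360) = 14625/24859 - 423/1295 = 8424018/32192405 ≈ 0.26168)
m = 2618 (m = -154*(-17) = 2618)
w - m = 8424018/32192405 - 1*2618 = 8424018/32192405 - 2618 = -84271292272/32192405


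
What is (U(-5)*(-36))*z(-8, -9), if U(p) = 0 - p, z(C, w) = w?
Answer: 1620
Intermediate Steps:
U(p) = -p
(U(-5)*(-36))*z(-8, -9) = (-1*(-5)*(-36))*(-9) = (5*(-36))*(-9) = -180*(-9) = 1620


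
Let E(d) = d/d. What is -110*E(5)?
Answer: -110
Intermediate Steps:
E(d) = 1
-110*E(5) = -110*1 = -110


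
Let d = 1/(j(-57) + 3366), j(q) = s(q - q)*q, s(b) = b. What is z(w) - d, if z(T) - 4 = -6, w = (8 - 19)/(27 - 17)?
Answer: -6733/3366 ≈ -2.0003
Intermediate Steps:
w = -11/10 ≈ -1.1000
z(T) = -2 (z(T) = 4 - 6 = -2)
j(q) = 0 (j(q) = (q - q)*q = 0*q = 0)
d = 1/3366 (d = 1/(0 + 3366) = 1/3366 ≈ 0.00029709)
z(w) - d = -2 - 1*1/3366 = -2 - 1/3366 = -6733/3366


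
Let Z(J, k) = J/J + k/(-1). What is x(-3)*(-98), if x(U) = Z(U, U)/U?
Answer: 392/3 ≈ 130.67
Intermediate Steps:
Z(J, k) = 1 - k (Z(J, k) = 1 + k*(-1) = 1 - k)
x(U) = (1 - U)/U
x(-3)*(-98) = ((1 - 1*(-3))/(-3))*(-98) = -(1 + 3)/3*(-98) = -⅓*4*(-98) = -4/3*(-98) = 392/3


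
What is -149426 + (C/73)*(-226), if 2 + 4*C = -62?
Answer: -10904482/73 ≈ -1.4938e+5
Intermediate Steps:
C = -16 (C = -½ + (¼)*(-62) = -½ - 31/2 = -16)
-149426 + (C/73)*(-226) = -149426 - 16/73*(-226) = -149426 + 3616/73 = -10904482/73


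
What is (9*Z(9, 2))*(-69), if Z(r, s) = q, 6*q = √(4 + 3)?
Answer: -207*√7/2 ≈ -273.84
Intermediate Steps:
q = √7/6 (q = √(4 + 3)/6 = √7/6 ≈ 0.44096)
Z(r, s) = √7/6
(9*Z(9, 2))*(-69) = (9*(√7/6))*(-69) = (3*√7/2)*(-69) = -207*√7/2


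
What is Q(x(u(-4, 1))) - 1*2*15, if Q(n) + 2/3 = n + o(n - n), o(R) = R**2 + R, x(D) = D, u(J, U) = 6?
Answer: -74/3 ≈ -24.667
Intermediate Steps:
o(R) = R + R**2
Q(n) = -2/3 + n (Q(n) = -2/3 + (n + (n - n)*(1 + (n - n))) = -2/3 + (n + 0*(1 + 0)) = -2/3 + (n + 0*1) = -2/3 + (n + 0) = -2/3 + n)
Q(x(u(-4, 1))) - 1*2*15 = (-2/3 + 6) - 1*2*15 = 16/3 - 2*15 = 16/3 - 30 = -74/3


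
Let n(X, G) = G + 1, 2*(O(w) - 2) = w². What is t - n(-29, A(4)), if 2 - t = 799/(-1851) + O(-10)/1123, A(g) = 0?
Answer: 2879698/2078673 ≈ 1.3854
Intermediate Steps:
O(w) = 2 + w²/2
n(X, G) = 1 + G
t = 4958371/2078673 (t = 2 - (799/(-1851) + (2 + (½)*(-10)²)/1123) = 2 - (799*(-1/1851) + (2 + (½)*100)*(1/1123)) = 2 - (-799/1851 + (2 + 50)*(1/1123)) = 2 - (-799/1851 + 52*(1/1123)) = 2 - (-799/1851 + 52/1123) = 2 - 1*(-801025/2078673) = 2 + 801025/2078673 = 4958371/2078673 ≈ 2.3854)
t - n(-29, A(4)) = 4958371/2078673 - (1 + 0) = 4958371/2078673 - 1*1 = 4958371/2078673 - 1 = 2879698/2078673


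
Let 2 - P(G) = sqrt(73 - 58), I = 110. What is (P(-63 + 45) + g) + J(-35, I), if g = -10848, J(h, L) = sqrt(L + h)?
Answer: -10846 - sqrt(15) + 5*sqrt(3) ≈ -10841.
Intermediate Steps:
P(G) = 2 - sqrt(15) (P(G) = 2 - sqrt(73 - 58) = 2 - sqrt(15))
(P(-63 + 45) + g) + J(-35, I) = ((2 - sqrt(15)) - 10848) + sqrt(110 - 35) = (-10846 - sqrt(15)) + sqrt(75) = (-10846 - sqrt(15)) + 5*sqrt(3) = -10846 - sqrt(15) + 5*sqrt(3)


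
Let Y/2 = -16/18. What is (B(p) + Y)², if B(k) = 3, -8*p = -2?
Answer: 121/81 ≈ 1.4938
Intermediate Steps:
p = ¼ (p = -⅛*(-2) = ¼ ≈ 0.25000)
Y = -16/9 (Y = 2*(-16/18) = 2*(-16*1/18) = 2*(-8/9) = -16/9 ≈ -1.7778)
(B(p) + Y)² = (3 - 16/9)² = (11/9)² = 121/81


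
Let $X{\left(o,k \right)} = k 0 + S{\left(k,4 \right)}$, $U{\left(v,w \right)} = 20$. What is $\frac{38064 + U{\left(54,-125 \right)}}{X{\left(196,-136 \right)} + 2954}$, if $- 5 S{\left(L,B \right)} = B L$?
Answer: $\frac{95210}{7657} \approx 12.434$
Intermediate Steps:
$S{\left(L,B \right)} = - \frac{B L}{5}$
$X{\left(o,k \right)} = - \frac{4 k}{5}$ ($X{\left(o,k \right)} = k 0 - \frac{4 k}{5} = 0 - \frac{4 k}{5} = - \frac{4 k}{5}$)
$\frac{38064 + U{\left(54,-125 \right)}}{X{\left(196,-136 \right)} + 2954} = \frac{38064 + 20}{\left(- \frac{4}{5}\right) \left(-136\right) + 2954} = \frac{38084}{\frac{544}{5} + 2954} = \frac{38084}{\frac{15314}{5}} = 38084 \cdot \frac{5}{15314} = \frac{95210}{7657}$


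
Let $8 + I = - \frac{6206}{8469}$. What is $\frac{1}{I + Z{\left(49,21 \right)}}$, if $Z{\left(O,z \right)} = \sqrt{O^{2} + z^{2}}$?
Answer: $\frac{313175151}{99184855699} + \frac{502067727 \sqrt{58}}{198369711398} \approx 0.022433$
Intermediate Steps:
$I = - \frac{73958}{8469}$ ($I = -8 - \frac{6206}{8469} = - \frac{73958}{8469} \approx -8.7328$)
$\frac{1}{I + Z{\left(49,21 \right)}} = \frac{1}{- \frac{73958}{8469} + \sqrt{49^{2} + 21^{2}}} = \frac{1}{- \frac{73958}{8469} + \sqrt{2401 + 441}} = \frac{1}{- \frac{73958}{8469} + \sqrt{2842}} = \frac{1}{- \frac{73958}{8469} + 7 \sqrt{58}}$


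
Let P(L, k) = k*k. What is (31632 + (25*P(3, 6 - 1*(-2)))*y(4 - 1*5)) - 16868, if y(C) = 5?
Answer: 22764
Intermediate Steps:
P(L, k) = k²
(31632 + (25*P(3, 6 - 1*(-2)))*y(4 - 1*5)) - 16868 = (31632 + (25*(6 - 1*(-2))²)*5) - 16868 = (31632 + (25*(6 + 2)²)*5) - 16868 = (31632 + (25*8²)*5) - 16868 = (31632 + (25*64)*5) - 16868 = (31632 + 1600*5) - 16868 = (31632 + 8000) - 16868 = 39632 - 16868 = 22764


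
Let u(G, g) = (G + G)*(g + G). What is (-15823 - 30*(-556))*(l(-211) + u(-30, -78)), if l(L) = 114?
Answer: 5651058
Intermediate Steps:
u(G, g) = 2*G*(G + g) (u(G, g) = (2*G)*(G + g) = 2*G*(G + g))
(-15823 - 30*(-556))*(l(-211) + u(-30, -78)) = (-15823 - 30*(-556))*(114 + 2*(-30)*(-30 - 78)) = (-15823 + 16680)*(114 + 2*(-30)*(-108)) = 857*(114 + 6480) = 857*6594 = 5651058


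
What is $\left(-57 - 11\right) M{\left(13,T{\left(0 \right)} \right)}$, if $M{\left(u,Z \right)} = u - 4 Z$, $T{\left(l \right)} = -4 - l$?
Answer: $-1972$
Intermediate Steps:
$\left(-57 - 11\right) M{\left(13,T{\left(0 \right)} \right)} = \left(-57 - 11\right) \left(13 - 4 \left(-4 - 0\right)\right) = - 68 \left(13 - 4 \left(-4 + 0\right)\right) = - 68 \left(13 - -16\right) = - 68 \left(13 + 16\right) = \left(-68\right) 29 = -1972$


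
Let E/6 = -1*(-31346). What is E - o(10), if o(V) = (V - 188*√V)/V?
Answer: 188075 + 94*√10/5 ≈ 1.8813e+5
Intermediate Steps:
E = 188076 (E = 6*(-1*(-31346)) = 6*31346 = 188076)
o(V) = (V - 188*√V)/V
E - o(10) = 188076 - (1 - 94*√10/5) = 188076 + (-1 + 94*√10/5) = 188075 + 94*√10/5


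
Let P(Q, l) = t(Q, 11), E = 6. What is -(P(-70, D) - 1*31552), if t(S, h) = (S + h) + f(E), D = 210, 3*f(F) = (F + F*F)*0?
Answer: 31611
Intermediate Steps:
f(F) = 0 (f(F) = ((F + F*F)*0)/3 = ((F + F²)*0)/3 = (⅓)*0 = 0)
t(S, h) = S + h (t(S, h) = (S + h) + 0 = S + h)
P(Q, l) = 11 + Q (P(Q, l) = Q + 11 = 11 + Q)
-(P(-70, D) - 1*31552) = -((11 - 70) - 1*31552) = -(-59 - 31552) = -1*(-31611) = 31611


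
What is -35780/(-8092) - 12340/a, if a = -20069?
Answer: 29211575/5799941 ≈ 5.0365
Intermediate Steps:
-35780/(-8092) - 12340/a = -35780/(-8092) - 12340/(-20069) = -35780*(-1/8092) - 12340*(-1/20069) = 8945/2023 + 12340/20069 = 29211575/5799941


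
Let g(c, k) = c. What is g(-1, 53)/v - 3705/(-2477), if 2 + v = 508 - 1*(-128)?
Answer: 2346493/1570418 ≈ 1.4942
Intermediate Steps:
v = 634 (v = -2 + (508 - 1*(-128)) = -2 + (508 + 128) = -2 + 636 = 634)
g(-1, 53)/v - 3705/(-2477) = -1/634 - 3705/(-2477) = -1*1/634 - 3705*(-1/2477) = -1/634 + 3705/2477 = 2346493/1570418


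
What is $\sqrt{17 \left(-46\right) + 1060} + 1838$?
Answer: $1838 + \sqrt{278} \approx 1854.7$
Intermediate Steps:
$\sqrt{17 \left(-46\right) + 1060} + 1838 = \sqrt{-782 + 1060} + 1838 = \sqrt{278} + 1838 = 1838 + \sqrt{278}$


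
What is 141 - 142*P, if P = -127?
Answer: 18175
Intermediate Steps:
141 - 142*P = 141 - 142*(-127) = 141 + 18034 = 18175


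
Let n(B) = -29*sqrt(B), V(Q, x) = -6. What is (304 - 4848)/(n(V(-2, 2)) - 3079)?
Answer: 13990976/9485287 - 131776*I*sqrt(6)/9485287 ≈ 1.475 - 0.03403*I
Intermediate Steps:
(304 - 4848)/(n(V(-2, 2)) - 3079) = (304 - 4848)/(-29*I*sqrt(6) - 3079) = -4544/(-29*I*sqrt(6) - 3079) = -4544/(-3079 - 29*I*sqrt(6))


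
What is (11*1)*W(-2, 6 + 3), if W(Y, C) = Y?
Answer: -22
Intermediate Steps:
(11*1)*W(-2, 6 + 3) = (11*1)*(-2) = 11*(-2) = -22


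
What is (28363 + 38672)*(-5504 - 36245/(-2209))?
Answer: -812604370185/2209 ≈ -3.6786e+8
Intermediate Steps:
(28363 + 38672)*(-5504 - 36245/(-2209)) = 67035*(-5504 - 36245*(-1/2209)) = 67035*(-5504 + 36245/2209) = 67035*(-12122091/2209) = -812604370185/2209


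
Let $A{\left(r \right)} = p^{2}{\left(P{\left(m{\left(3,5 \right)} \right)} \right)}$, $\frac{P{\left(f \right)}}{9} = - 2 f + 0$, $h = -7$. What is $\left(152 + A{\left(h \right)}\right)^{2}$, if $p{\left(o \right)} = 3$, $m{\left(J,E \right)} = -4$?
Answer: $25921$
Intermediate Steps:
$P{\left(f \right)} = - 18 f$ ($P{\left(f \right)} = 9 \left(- 2 f + 0\right) = 9 \left(- 2 f\right) = - 18 f$)
$A{\left(r \right)} = 9$ ($A{\left(r \right)} = 3^{2} = 9$)
$\left(152 + A{\left(h \right)}\right)^{2} = \left(152 + 9\right)^{2} = 161^{2} = 25921$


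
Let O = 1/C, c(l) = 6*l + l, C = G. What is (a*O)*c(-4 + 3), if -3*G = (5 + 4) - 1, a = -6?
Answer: -63/4 ≈ -15.750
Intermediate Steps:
G = -8/3 (G = -((5 + 4) - 1)/3 = -(9 - 1)/3 = -1/3*8 = -8/3 ≈ -2.6667)
C = -8/3 ≈ -2.6667
c(l) = 7*l
O = -3/8 (O = 1/(-8/3) = -3/8 ≈ -0.37500)
(a*O)*c(-4 + 3) = (-6*(-3/8))*(7*(-4 + 3)) = 9*(7*(-1))/4 = (9/4)*(-7) = -63/4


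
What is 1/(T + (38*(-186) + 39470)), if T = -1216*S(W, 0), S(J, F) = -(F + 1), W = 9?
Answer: 1/33618 ≈ 2.9746e-5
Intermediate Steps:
S(J, F) = -1 - F (S(J, F) = -(1 + F) = -1 - F)
T = 1216 (T = -1216*(-1 - 1*0) = -1216*(-1 + 0) = -1216*(-1) = 1216)
1/(T + (38*(-186) + 39470)) = 1/(1216 + (38*(-186) + 39470)) = 1/(1216 + (-7068 + 39470)) = 1/(1216 + 32402) = 1/33618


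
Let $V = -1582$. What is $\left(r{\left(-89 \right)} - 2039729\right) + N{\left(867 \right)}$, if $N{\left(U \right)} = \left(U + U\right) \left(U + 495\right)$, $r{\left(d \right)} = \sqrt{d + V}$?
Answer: $321979 + i \sqrt{1671} \approx 3.2198 \cdot 10^{5} + 40.878 i$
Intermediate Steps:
$r{\left(d \right)} = \sqrt{-1582 + d}$ ($r{\left(d \right)} = \sqrt{d - 1582} = \sqrt{-1582 + d}$)
$N{\left(U \right)} = 2 U \left(495 + U\right)$
$\left(r{\left(-89 \right)} - 2039729\right) + N{\left(867 \right)} = \left(\sqrt{-1582 - 89} - 2039729\right) + 2 \cdot 867 \left(495 + 867\right) = \left(\sqrt{-1671} - 2039729\right) + 2 \cdot 867 \cdot 1362 = \left(i \sqrt{1671} - 2039729\right) + 2361708 = \left(-2039729 + i \sqrt{1671}\right) + 2361708 = 321979 + i \sqrt{1671}$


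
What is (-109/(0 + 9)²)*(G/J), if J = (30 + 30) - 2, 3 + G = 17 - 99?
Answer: 9265/4698 ≈ 1.9721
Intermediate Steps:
G = -85 (G = -3 + (17 - 99) = -3 - 82 = -85)
J = 58 (J = 60 - 2 = 58)
(-109/(0 + 9)²)*(G/J) = (-109/(0 + 9)²)*(-85/58) = (-109/(9²))*(-85*1/58) = -109/81*(-85/58) = 9265/4698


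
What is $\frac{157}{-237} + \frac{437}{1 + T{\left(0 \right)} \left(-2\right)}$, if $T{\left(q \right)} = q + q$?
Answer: $\frac{103412}{237} \approx 436.34$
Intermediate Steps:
$T{\left(q \right)} = 2 q$
$\frac{157}{-237} + \frac{437}{1 + T{\left(0 \right)} \left(-2\right)} = \frac{157}{-237} + \frac{437}{1 + 2 \cdot 0 \left(-2\right)} = 157 \left(- \frac{1}{237}\right) + \frac{437}{1 + 0 \left(-2\right)} = - \frac{157}{237} + \frac{437}{1 + 0} = - \frac{157}{237} + \frac{437}{1} = - \frac{157}{237} + 437 \cdot 1 = - \frac{157}{237} + 437 = \frac{103412}{237}$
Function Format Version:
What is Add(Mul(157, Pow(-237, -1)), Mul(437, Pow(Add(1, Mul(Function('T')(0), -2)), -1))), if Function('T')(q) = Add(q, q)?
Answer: Rational(103412, 237) ≈ 436.34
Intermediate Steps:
Function('T')(q) = Mul(2, q)
Add(Mul(157, Pow(-237, -1)), Mul(437, Pow(Add(1, Mul(Function('T')(0), -2)), -1))) = Add(Mul(157, Pow(-237, -1)), Mul(437, Pow(Add(1, Mul(Mul(2, 0), -2)), -1))) = Add(Mul(157, Rational(-1, 237)), Mul(437, Pow(Add(1, Mul(0, -2)), -1))) = Add(Rational(-157, 237), Mul(437, Pow(Add(1, 0), -1))) = Add(Rational(-157, 237), Mul(437, Pow(1, -1))) = Add(Rational(-157, 237), Mul(437, 1)) = Add(Rational(-157, 237), 437) = Rational(103412, 237)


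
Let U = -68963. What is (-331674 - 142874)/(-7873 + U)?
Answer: 118637/19209 ≈ 6.1761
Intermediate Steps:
(-331674 - 142874)/(-7873 + U) = (-331674 - 142874)/(-7873 - 68963) = -474548/(-76836) = -474548*(-1/76836) = 118637/19209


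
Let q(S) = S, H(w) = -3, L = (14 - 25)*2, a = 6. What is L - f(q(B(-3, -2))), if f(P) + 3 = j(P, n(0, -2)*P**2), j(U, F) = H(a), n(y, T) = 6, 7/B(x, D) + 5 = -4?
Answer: -16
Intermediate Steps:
B(x, D) = -7/9 (B(x, D) = 7/(-5 - 4) = 7/(-9) = 7*(-1/9) = -7/9)
L = -22 (L = -11*2 = -22)
j(U, F) = -3
f(P) = -6 (f(P) = -3 - 3 = -6)
L - f(q(B(-3, -2))) = -22 - 1*(-6) = -22 + 6 = -16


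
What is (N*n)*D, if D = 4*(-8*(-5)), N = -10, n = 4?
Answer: -6400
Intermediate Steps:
D = 160 (D = 4*40 = 160)
(N*n)*D = -10*4*160 = -40*160 = -6400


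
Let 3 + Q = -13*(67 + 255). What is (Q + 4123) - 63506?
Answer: -63572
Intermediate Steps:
Q = -4189 (Q = -3 - 13*(67 + 255) = -3 - 13*322 = -3 - 4186 = -4189)
(Q + 4123) - 63506 = (-4189 + 4123) - 63506 = -66 - 63506 = -63572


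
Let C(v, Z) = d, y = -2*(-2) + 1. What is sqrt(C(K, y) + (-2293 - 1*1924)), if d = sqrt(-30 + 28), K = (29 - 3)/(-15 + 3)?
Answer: sqrt(-4217 + I*sqrt(2)) ≈ 0.011 + 64.938*I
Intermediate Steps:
K = -13/6 (K = 26/(-12) = 26*(-1/12) = -13/6 ≈ -2.1667)
y = 5 (y = 4 + 1 = 5)
d = I*sqrt(2) (d = sqrt(-2) = I*sqrt(2) ≈ 1.4142*I)
C(v, Z) = I*sqrt(2)
sqrt(C(K, y) + (-2293 - 1*1924)) = sqrt(I*sqrt(2) + (-2293 - 1*1924)) = sqrt(I*sqrt(2) + (-2293 - 1924)) = sqrt(I*sqrt(2) - 4217) = sqrt(-4217 + I*sqrt(2))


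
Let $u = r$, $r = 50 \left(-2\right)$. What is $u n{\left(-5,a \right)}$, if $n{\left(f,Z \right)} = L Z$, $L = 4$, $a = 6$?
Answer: $-2400$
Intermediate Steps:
$r = -100$
$n{\left(f,Z \right)} = 4 Z$
$u = -100$
$u n{\left(-5,a \right)} = - 100 \cdot 4 \cdot 6 = \left(-100\right) 24 = -2400$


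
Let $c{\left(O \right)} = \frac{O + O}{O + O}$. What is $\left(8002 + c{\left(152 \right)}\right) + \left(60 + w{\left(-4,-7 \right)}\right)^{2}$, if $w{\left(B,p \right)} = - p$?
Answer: $12492$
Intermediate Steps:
$c{\left(O \right)} = 1$ ($c{\left(O \right)} = \frac{2 O}{2 O} = 2 O \frac{1}{2 O} = 1$)
$\left(8002 + c{\left(152 \right)}\right) + \left(60 + w{\left(-4,-7 \right)}\right)^{2} = \left(8002 + 1\right) + \left(60 - -7\right)^{2} = 8003 + \left(60 + 7\right)^{2} = 8003 + 67^{2} = 8003 + 4489 = 12492$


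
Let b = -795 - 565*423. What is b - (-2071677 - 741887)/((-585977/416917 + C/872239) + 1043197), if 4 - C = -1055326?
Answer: -45482836417601419212644/189679919911832609 ≈ -2.3979e+5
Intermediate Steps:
C = 1055330 (C = 4 - 1*(-1055326) = 4 + 1055326 = 1055330)
b = -239790 (b = -795 - 238995 = -239790)
b - (-2071677 - 741887)/((-585977/416917 + C/872239) + 1043197) = -239790 - (-2071677 - 741887)/((-585977/416917 + 1055330/872239) + 1043197) = -239790 - (-2813564)/((-585977*1/416917 + 1055330*(1/872239)) + 1043197) = -239790 - (-2813564)/((-585977/416917 + 1055330/872239) + 1043197) = -239790 - (-2813564)/(-71126974893/363651267163 + 1043197) = -239790 - (-2813564)/379359839823665218/363651267163 = -239790 - (-2813564)*363651267163/379359839823665218 = -239790 - 1*(-511578056922099466/189679919911832609) = -239790 + 511578056922099466/189679919911832609 = -45482836417601419212644/189679919911832609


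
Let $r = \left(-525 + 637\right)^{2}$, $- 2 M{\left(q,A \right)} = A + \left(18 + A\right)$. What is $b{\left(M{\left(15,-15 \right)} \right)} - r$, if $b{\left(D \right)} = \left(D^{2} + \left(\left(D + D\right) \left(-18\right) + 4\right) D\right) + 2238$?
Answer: $-11542$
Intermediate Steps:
$M{\left(q,A \right)} = -9 - A$ ($M{\left(q,A \right)} = - \frac{A + \left(18 + A\right)}{2} = - \frac{18 + 2 A}{2} = -9 - A$)
$r = 12544$ ($r = 112^{2} = 12544$)
$b{\left(D \right)} = 2238 + D^{2} + D \left(4 - 36 D\right)$ ($b{\left(D \right)} = \left(D^{2} + \left(2 D \left(-18\right) + 4\right) D\right) + 2238 = \left(D^{2} + \left(- 36 D + 4\right) D\right) + 2238 = \left(D^{2} + \left(4 - 36 D\right) D\right) + 2238 = \left(D^{2} + D \left(4 - 36 D\right)\right) + 2238 = 2238 + D^{2} + D \left(4 - 36 D\right)$)
$b{\left(M{\left(15,-15 \right)} \right)} - r = \left(2238 - 35 \left(-9 - -15\right)^{2} + 4 \left(-9 - -15\right)\right) - 12544 = \left(2238 - 35 \left(-9 + 15\right)^{2} + 4 \left(-9 + 15\right)\right) - 12544 = \left(2238 - 35 \cdot 6^{2} + 4 \cdot 6\right) - 12544 = \left(2238 - 1260 + 24\right) - 12544 = 1002 - 12544 = -11542$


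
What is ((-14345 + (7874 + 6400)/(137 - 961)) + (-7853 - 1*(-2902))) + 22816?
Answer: 1443103/412 ≈ 3502.7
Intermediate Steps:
((-14345 + (7874 + 6400)/(137 - 961)) + (-7853 - 1*(-2902))) + 22816 = ((-14345 + 14274/(-824)) + (-7853 + 2902)) + 22816 = ((-14345 + 14274*(-1/824)) - 4951) + 22816 = ((-14345 - 7137/412) - 4951) + 22816 = (-5917277/412 - 4951) + 22816 = -7957089/412 + 22816 = 1443103/412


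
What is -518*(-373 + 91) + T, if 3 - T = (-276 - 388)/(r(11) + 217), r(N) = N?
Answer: 8326669/57 ≈ 1.4608e+5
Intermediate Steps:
T = 337/57 (T = 3 - (-276 - 388)/(11 + 217) = 3 - (-664)/228 = 3 - 1*(-166/57) = 3 + 166/57 = 337/57 ≈ 5.9123)
-518*(-373 + 91) + T = -518*(-373 + 91) + 337/57 = -518*(-282) + 337/57 = 146076 + 337/57 = 8326669/57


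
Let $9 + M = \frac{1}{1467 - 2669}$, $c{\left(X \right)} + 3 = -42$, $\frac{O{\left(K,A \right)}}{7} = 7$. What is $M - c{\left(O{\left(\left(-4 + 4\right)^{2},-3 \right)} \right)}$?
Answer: $\frac{43271}{1202} \approx 35.999$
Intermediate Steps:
$O{\left(K,A \right)} = 49$ ($O{\left(K,A \right)} = 7 \cdot 7 = 49$)
$c{\left(X \right)} = -45$ ($c{\left(X \right)} = -3 - 42 = -45$)
$M = - \frac{10819}{1202}$ ($M = -9 + \frac{1}{1467 - 2669} = -9 + \frac{1}{-1202} = -9 - \frac{1}{1202} = - \frac{10819}{1202} \approx -9.0008$)
$M - c{\left(O{\left(\left(-4 + 4\right)^{2},-3 \right)} \right)} = - \frac{10819}{1202} - -45 = - \frac{10819}{1202} + 45 = \frac{43271}{1202}$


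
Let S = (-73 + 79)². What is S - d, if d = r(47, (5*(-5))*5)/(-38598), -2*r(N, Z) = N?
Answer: 2779009/77196 ≈ 35.999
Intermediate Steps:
r(N, Z) = -N/2
S = 36 (S = 6² = 36)
d = 47/77196 (d = -½*47/(-38598) = -47/2*(-1/38598) = 47/77196 ≈ 0.00060884)
S - d = 36 - 1*47/77196 = 36 - 47/77196 = 2779009/77196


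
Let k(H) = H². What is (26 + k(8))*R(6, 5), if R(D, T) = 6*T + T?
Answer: 3150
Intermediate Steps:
R(D, T) = 7*T
(26 + k(8))*R(6, 5) = (26 + 8²)*(7*5) = (26 + 64)*35 = 90*35 = 3150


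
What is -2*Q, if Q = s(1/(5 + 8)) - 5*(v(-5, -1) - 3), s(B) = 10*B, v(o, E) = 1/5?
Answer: -384/13 ≈ -29.538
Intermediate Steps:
v(o, E) = ⅕
Q = 192/13 (Q = 10/(5 + 8) - 5*(⅕ - 3) = 10/13 - 5*(-14/5) = 10*(1/13) + 14 = 10/13 + 14 = 192/13 ≈ 14.769)
-2*Q = -2*192/13 = -384/13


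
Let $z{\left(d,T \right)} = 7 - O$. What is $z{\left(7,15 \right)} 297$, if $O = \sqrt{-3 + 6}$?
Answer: $2079 - 297 \sqrt{3} \approx 1564.6$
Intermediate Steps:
$O = \sqrt{3} \approx 1.732$
$z{\left(d,T \right)} = 7 - \sqrt{3}$
$z{\left(7,15 \right)} 297 = \left(7 - \sqrt{3}\right) 297 = 2079 - 297 \sqrt{3}$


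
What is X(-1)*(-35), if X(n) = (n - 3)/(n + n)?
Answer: -70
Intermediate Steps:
X(n) = (-3 + n)/(2*n) (X(n) = (-3 + n)/((2*n)) = (-3 + n)*(1/(2*n)) = (-3 + n)/(2*n))
X(-1)*(-35) = ((½)*(-3 - 1)/(-1))*(-35) = ((½)*(-1)*(-4))*(-35) = 2*(-35) = -70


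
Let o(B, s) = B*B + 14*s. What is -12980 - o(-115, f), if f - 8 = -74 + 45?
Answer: -25911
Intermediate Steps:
f = -21 (f = 8 + (-74 + 45) = 8 - 29 = -21)
o(B, s) = B² + 14*s
-12980 - o(-115, f) = -12980 - ((-115)² + 14*(-21)) = -12980 - (13225 - 294) = -12980 - 1*12931 = -12980 - 12931 = -25911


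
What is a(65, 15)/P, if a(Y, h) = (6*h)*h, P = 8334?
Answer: 75/463 ≈ 0.16199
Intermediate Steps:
a(Y, h) = 6*h**2
a(65, 15)/P = (6*15**2)/8334 = (6*225)*(1/8334) = 1350*(1/8334) = 75/463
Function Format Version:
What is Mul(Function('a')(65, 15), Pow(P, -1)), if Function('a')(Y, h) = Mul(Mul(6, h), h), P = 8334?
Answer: Rational(75, 463) ≈ 0.16199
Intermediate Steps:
Function('a')(Y, h) = Mul(6, Pow(h, 2))
Mul(Function('a')(65, 15), Pow(P, -1)) = Mul(Mul(6, Pow(15, 2)), Pow(8334, -1)) = Mul(Mul(6, 225), Rational(1, 8334)) = Mul(1350, Rational(1, 8334)) = Rational(75, 463)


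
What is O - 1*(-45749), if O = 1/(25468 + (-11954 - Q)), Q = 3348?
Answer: 465084335/10166 ≈ 45749.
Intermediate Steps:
O = 1/10166 (O = 1/(25468 + (-11954 - 1*3348)) = 1/(25468 + (-11954 - 3348)) = 1/(25468 - 15302) = 1/10166 ≈ 9.8367e-5)
O - 1*(-45749) = 1/10166 - 1*(-45749) = 1/10166 + 45749 = 465084335/10166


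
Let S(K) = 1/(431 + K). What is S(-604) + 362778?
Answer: 62760593/173 ≈ 3.6278e+5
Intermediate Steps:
S(-604) + 362778 = 1/(431 - 604) + 362778 = 1/(-173) + 362778 = -1/173 + 362778 = 62760593/173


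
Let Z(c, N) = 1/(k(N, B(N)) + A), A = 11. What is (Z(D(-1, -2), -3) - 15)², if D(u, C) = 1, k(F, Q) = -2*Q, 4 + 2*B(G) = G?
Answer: 72361/324 ≈ 223.34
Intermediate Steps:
B(G) = -2 + G/2
Z(c, N) = 1/(15 - N) (Z(c, N) = 1/(-2*(-2 + N/2) + 11) = 1/((4 - N) + 11) = 1/(15 - N))
(Z(D(-1, -2), -3) - 15)² = (-1/(-15 - 3) - 15)² = (-1/(-18) - 15)² = (-1*(-1/18) - 15)² = (1/18 - 15)² = (-269/18)² = 72361/324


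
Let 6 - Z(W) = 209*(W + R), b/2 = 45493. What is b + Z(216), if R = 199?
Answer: 4257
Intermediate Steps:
b = 90986 (b = 2*45493 = 90986)
Z(W) = -41585 - 209*W (Z(W) = 6 - 209*(W + 199) = 6 - 209*(199 + W) = 6 - (41591 + 209*W) = 6 + (-41591 - 209*W) = -41585 - 209*W)
b + Z(216) = 90986 + (-41585 - 209*216) = 90986 + (-41585 - 45144) = 90986 - 86729 = 4257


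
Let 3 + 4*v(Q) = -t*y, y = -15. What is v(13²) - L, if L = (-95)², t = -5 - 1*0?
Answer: -18089/2 ≈ -9044.5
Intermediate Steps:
t = -5 (t = -5 + 0 = -5)
L = 9025
v(Q) = -39/2 (v(Q) = -¾ + (-(-5)*(-15))/4 = -¾ + (-1*75)/4 = -¾ + (¼)*(-75) = -¾ - 75/4 = -39/2)
v(13²) - L = -39/2 - 1*9025 = -39/2 - 9025 = -18089/2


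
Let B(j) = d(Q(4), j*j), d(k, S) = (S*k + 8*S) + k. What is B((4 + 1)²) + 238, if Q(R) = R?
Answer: 7742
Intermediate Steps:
d(k, S) = k + 8*S + S*k (d(k, S) = (8*S + S*k) + k = k + 8*S + S*k)
B(j) = 4 + 12*j² (B(j) = 4 + 8*(j*j) + (j*j)*4 = 4 + 8*j² + j²*4 = 4 + 8*j² + 4*j² = 4 + 12*j²)
B((4 + 1)²) + 238 = (4 + 12*((4 + 1)²)²) + 238 = (4 + 12*(5²)²) + 238 = (4 + 12*25²) + 238 = (4 + 12*625) + 238 = (4 + 7500) + 238 = 7504 + 238 = 7742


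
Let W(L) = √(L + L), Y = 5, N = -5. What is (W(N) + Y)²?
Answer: (5 + I*√10)² ≈ 15.0 + 31.623*I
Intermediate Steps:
W(L) = √2*√L (W(L) = √(2*L) = √2*√L)
(W(N) + Y)² = (√2*√(-5) + 5)² = (√2*(I*√5) + 5)² = (I*√10 + 5)² = (5 + I*√10)²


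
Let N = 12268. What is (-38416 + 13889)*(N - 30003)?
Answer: 434986345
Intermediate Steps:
(-38416 + 13889)*(N - 30003) = (-38416 + 13889)*(12268 - 30003) = -24527*(-17735) = 434986345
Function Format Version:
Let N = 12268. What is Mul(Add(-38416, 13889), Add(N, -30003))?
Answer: 434986345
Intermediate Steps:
Mul(Add(-38416, 13889), Add(N, -30003)) = Mul(Add(-38416, 13889), Add(12268, -30003)) = Mul(-24527, -17735) = 434986345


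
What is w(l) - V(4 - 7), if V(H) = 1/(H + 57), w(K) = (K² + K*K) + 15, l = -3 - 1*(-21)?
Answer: 35801/54 ≈ 662.98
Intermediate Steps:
l = 18 (l = -3 + 21 = 18)
w(K) = 15 + 2*K² (w(K) = (K² + K²) + 15 = 2*K² + 15 = 15 + 2*K²)
V(H) = 1/(57 + H)
w(l) - V(4 - 7) = (15 + 2*18²) - 1/(57 + (4 - 7)) = (15 + 2*324) - 1/(57 - 3) = (15 + 648) - 1/54 = 663 - 1*1/54 = 663 - 1/54 = 35801/54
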